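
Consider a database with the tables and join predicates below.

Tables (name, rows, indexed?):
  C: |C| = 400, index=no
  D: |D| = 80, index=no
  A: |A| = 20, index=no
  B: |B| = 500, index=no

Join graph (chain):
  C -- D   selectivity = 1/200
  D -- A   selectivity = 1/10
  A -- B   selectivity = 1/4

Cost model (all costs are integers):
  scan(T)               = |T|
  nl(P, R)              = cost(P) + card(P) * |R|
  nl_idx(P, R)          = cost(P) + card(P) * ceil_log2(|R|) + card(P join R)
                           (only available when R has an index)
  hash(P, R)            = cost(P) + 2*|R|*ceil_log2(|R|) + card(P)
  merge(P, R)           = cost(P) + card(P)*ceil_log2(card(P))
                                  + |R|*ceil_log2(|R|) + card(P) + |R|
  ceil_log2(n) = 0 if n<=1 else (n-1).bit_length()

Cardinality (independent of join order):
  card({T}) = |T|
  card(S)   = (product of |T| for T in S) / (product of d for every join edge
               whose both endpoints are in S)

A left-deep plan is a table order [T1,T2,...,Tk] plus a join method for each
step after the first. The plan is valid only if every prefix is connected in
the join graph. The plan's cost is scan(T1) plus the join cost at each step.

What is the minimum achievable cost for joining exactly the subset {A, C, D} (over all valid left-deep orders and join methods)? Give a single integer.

2280

Selinger DP over subsets of {A,C,D}:
  {C}: scan cost=400, card=400
  {D}: scan cost=80, card=80
  {A}: scan cost=20, card=20
  {CD}: card=160; try (D,hash)→1920, (C,merge)→4720, (D,merge)→5040, (C,hash)→7360, (C,nl)→32080, (D,nl)→32400; best=1920 via (D,hash)
  {AD}: card=160; try (A,hash)→360, (D,merge)→780, (A,merge)→840, (D,hash)→1160, (D,nl)→1620, (A,nl)→1680; best=360 via (A,hash)
  {ACD}: card=320; try (A,hash)→2280, (A,merge)→3480, (A,nl)→5120, (C,merge)→5800, (C,hash)→7720, (C,nl)→64360; best=2280 via (A,hash)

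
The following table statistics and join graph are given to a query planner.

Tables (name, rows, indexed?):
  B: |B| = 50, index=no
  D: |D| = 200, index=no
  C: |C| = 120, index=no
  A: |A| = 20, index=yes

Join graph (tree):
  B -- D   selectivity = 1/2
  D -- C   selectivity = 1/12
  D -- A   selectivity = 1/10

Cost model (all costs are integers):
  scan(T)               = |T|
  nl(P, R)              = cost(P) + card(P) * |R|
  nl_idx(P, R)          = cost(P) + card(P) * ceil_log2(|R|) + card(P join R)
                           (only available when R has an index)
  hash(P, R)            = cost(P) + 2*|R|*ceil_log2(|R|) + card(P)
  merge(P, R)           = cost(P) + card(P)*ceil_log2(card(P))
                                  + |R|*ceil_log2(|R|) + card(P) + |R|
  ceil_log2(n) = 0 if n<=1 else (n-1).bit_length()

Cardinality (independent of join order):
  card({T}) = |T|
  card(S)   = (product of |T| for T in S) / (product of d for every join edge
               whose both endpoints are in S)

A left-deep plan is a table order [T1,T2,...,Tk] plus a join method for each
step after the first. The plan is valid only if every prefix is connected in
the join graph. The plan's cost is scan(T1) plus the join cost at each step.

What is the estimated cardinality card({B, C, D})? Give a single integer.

50000

Tables in S: B(50), C(120), D(200)
Edges inside S: B-D(d=2), D-C(d=12)
numerator = 50 * 120 * 200 = 1200000
denominator = 2 * 12 = 24
card(S) = 1200000 / 24 = 50000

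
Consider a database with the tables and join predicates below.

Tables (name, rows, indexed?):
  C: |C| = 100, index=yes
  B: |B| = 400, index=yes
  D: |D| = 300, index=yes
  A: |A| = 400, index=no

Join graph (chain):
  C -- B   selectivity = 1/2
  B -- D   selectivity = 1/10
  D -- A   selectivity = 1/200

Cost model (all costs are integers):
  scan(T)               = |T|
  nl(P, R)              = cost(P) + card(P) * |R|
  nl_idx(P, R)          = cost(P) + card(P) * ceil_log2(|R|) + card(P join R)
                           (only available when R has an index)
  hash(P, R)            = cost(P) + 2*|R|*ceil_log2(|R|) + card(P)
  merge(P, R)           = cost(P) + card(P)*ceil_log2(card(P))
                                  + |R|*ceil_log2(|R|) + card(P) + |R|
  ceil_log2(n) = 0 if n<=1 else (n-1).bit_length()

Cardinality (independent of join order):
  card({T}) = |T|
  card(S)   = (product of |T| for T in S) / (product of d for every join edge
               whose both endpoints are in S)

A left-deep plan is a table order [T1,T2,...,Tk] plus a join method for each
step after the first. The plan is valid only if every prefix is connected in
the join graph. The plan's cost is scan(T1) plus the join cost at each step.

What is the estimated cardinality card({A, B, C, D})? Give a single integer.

1200000

Tables in S: A(400), B(400), C(100), D(300)
Edges inside S: C-B(d=2), B-D(d=10), D-A(d=200)
numerator = 400 * 400 * 100 * 300 = 4800000000
denominator = 2 * 10 * 200 = 4000
card(S) = 4800000000 / 4000 = 1200000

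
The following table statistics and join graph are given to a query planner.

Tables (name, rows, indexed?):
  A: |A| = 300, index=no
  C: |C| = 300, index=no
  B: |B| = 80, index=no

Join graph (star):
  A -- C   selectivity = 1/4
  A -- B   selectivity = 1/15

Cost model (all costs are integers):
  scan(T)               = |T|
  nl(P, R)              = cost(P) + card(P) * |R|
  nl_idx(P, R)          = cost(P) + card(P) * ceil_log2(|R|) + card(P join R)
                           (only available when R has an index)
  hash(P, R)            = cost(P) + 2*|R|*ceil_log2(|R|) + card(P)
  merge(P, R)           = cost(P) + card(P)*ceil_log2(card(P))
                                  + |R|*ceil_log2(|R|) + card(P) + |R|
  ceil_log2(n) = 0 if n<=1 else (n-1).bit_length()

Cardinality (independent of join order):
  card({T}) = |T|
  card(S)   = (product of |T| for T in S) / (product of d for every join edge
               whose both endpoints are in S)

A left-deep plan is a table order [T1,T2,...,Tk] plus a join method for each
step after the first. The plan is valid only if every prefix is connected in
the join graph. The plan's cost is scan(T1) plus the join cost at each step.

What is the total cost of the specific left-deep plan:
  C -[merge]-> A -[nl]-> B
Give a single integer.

1806300

step 1: scan C: cost=300, card=300
step 2: join A via merge
    card(P join A) = 300*300/(4) = 22500
    cost = 300 + 300*9 + 300*9 + 300 + 300 = 6300
step 3: join B via nl
    card(P join B) = 22500*80/(15) = 120000
    cost = 6300 + 22500*80 = 1806300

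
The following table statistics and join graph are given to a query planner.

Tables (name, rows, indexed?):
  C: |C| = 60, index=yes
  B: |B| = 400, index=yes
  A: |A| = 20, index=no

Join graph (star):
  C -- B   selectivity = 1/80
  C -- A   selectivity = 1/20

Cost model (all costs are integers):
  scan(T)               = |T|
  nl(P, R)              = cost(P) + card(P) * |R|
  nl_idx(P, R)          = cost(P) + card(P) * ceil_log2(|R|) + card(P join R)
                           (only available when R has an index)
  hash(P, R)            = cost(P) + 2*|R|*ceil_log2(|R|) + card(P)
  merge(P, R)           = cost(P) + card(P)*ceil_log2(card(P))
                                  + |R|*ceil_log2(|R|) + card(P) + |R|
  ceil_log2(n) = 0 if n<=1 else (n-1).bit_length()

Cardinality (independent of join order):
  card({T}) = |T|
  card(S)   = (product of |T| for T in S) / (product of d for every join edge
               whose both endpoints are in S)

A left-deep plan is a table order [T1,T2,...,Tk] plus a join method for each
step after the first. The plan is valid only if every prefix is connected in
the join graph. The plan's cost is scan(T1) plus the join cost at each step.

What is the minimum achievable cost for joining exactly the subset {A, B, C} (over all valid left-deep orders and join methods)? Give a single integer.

Selinger DP over subsets of {A,B,C}:
  {C}: scan cost=60, card=60
  {B}: scan cost=400, card=400
  {A}: scan cost=20, card=20
  {BC}: card=300; try (B,nl_idx)→900, (C,hash)→1520, (C,nl_idx)→3100, (B,merge)→4480, (C,merge)→4820, (B,hash)→7320 …(+2); best=900 via (B,nl_idx)
  {AC}: card=60; try (C,nl_idx)→200, (A,hash)→320, (C,merge)→560, (A,merge)→600, (C,hash)→760, (C,nl)→1220 …(+1); best=200 via (C,nl_idx)
  {ABC}: card=300; try (B,nl_idx)→1040, (A,hash)→1400, (A,merge)→4020, (B,merge)→4620, (A,nl)→6900, (B,hash)→7460 …(+1); best=1040 via (B,nl_idx)

1040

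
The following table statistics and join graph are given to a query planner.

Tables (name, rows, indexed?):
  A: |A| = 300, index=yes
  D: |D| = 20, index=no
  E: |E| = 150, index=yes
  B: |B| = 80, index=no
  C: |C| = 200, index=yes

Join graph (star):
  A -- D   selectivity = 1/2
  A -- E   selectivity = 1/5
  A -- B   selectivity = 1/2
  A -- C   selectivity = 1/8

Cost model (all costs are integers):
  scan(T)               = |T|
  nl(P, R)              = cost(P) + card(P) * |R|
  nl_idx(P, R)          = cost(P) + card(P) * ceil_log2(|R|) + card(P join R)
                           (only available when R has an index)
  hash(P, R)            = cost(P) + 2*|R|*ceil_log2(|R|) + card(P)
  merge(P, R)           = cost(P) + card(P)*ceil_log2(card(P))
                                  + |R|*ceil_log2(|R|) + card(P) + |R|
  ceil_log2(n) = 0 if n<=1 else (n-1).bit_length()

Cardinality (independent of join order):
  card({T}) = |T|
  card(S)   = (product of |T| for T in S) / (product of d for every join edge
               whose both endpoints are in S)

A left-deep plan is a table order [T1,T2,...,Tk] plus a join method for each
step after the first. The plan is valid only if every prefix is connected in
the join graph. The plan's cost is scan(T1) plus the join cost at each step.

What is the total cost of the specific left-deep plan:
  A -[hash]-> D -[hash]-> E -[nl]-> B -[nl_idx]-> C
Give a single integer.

step 1: scan A: cost=300, card=300
step 2: join D via hash
    card(P join D) = 300*20/(2) = 3000
    cost = 300 + 2*20*5 + 300 = 800
step 3: join E via hash
    card(P join E) = 3000*150/(5) = 90000
    cost = 800 + 2*150*8 + 3000 = 6200
step 4: join B via nl
    card(P join B) = 90000*80/(2) = 3600000
    cost = 6200 + 90000*80 = 7206200
step 5: join C via nl_idx
    card(P join C) = 3600000*200/(8) = 90000000
    cost = 7206200 + 3600000*8 + 90000000 = 126006200

126006200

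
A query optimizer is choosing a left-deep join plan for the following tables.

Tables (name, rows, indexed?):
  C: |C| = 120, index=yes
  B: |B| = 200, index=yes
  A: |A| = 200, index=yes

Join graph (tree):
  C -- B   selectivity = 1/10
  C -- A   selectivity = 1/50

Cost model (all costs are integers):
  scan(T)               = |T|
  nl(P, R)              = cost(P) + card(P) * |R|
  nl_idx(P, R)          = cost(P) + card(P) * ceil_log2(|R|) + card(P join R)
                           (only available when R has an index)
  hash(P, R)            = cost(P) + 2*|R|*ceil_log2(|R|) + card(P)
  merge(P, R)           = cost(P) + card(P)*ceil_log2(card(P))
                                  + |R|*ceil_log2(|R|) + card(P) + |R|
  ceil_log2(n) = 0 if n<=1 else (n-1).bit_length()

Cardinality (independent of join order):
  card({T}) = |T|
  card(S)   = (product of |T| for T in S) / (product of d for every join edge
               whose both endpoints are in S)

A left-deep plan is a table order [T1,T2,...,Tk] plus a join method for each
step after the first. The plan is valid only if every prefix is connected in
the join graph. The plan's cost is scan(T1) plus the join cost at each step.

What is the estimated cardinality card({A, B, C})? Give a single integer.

Tables in S: A(200), B(200), C(120)
Edges inside S: C-B(d=10), C-A(d=50)
numerator = 200 * 200 * 120 = 4800000
denominator = 10 * 50 = 500
card(S) = 4800000 / 500 = 9600

9600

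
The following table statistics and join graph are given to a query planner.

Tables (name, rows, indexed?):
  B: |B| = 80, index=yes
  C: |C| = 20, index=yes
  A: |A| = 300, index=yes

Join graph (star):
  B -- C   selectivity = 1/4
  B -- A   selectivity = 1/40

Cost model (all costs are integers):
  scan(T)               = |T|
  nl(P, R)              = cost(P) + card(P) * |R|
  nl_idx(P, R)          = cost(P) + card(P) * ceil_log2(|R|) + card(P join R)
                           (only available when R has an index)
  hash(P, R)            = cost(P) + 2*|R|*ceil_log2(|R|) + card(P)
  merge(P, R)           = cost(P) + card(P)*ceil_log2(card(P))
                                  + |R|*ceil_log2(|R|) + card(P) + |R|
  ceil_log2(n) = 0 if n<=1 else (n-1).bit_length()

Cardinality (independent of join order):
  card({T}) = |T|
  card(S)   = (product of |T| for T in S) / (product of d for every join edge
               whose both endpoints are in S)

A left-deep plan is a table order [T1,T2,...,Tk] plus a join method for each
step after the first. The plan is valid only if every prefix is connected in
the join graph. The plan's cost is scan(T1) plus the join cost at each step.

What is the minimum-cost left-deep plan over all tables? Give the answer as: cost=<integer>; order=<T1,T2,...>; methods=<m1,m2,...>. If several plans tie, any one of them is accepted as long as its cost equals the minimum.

Selinger DP (subsets sized 1..n):
  {B}: scan cost=80, card=80
  {C}: scan cost=20, card=20
  {A}: scan cost=300, card=300
  {BC}: card=400; try (C,hash)→360, (B,nl_idx)→560, (B,merge)→780, (C,merge)→840, (C,nl_idx)→880, (B,hash)→1160 …(+2); best=360 via (C,hash)
  {AB}: card=600; try (A,nl_idx)→1400, (B,hash)→1720, (B,nl_idx)→3000, (A,merge)→3720, (B,merge)→3940, (A,hash)→5560 …(+2); best=1400 via (A,nl_idx)
  {ABC}: card=3000; try (C,hash)→2200, (A,hash)→6160, (A,nl_idx)→6960, (A,merge)→7360, (C,nl_idx)→7400, (C,merge)→8120 …(+2); best=2200 via (C,hash)

cost=2200; order=B,A,C; methods=nl_idx,hash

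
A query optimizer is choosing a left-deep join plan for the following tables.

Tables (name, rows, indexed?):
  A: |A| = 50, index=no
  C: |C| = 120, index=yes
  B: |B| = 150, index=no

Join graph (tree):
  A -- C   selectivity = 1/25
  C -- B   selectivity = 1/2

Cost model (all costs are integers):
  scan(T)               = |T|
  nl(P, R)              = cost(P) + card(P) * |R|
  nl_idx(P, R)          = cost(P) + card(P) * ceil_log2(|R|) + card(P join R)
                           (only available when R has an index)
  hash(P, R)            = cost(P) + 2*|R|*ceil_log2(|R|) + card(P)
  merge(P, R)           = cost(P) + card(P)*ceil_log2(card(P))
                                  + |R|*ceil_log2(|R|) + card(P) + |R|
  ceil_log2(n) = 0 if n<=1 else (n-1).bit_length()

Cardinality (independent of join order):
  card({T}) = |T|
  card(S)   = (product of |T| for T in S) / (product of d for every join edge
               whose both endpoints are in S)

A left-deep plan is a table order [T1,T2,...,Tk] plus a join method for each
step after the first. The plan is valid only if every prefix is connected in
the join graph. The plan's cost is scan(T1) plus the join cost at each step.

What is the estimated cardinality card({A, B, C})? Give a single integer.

18000

Tables in S: A(50), B(150), C(120)
Edges inside S: A-C(d=25), C-B(d=2)
numerator = 50 * 150 * 120 = 900000
denominator = 25 * 2 = 50
card(S) = 900000 / 50 = 18000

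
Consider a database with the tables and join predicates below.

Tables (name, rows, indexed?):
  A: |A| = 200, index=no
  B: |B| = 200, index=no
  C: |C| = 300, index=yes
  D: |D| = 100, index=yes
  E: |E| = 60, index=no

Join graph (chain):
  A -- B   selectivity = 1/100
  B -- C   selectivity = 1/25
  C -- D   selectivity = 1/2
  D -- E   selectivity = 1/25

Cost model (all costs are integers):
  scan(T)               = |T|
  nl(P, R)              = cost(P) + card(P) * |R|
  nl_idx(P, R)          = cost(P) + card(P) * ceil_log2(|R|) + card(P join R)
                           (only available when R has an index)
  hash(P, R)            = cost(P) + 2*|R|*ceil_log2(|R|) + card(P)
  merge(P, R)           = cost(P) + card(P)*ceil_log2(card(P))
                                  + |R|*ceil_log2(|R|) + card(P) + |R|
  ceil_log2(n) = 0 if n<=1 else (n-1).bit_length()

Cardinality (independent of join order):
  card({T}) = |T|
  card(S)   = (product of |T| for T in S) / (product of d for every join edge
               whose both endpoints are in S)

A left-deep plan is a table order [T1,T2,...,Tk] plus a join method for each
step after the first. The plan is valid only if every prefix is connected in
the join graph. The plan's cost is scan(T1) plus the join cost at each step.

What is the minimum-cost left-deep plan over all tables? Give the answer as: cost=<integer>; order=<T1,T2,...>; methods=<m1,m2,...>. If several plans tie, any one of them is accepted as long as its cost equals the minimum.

cost=256320; order=A,B,C,D,E; methods=hash,hash,hash,hash

Selinger DP (subsets sized 1..n):
  {A}: scan cost=200, card=200
  {B}: scan cost=200, card=200
  {C}: scan cost=300, card=300
  {D}: scan cost=100, card=100
  {E}: scan cost=60, card=60
  {AB}: card=400; try (B,hash)→3600, (A,hash)→3600, (B,merge)→3800, (A,merge)→3800, (B,nl)→40200, (A,nl)→40200; best=3600 via (B,hash)
  {BC}: card=2400; try (B,hash)→3800, (C,nl_idx)→4400, (C,merge)→5000, (B,merge)→5100, (C,hash)→5800, (C,nl)→60200 …(+1); best=3800 via (B,hash)
  {CD}: card=15000; try (D,hash)→2000, (C,merge)→3900, (D,merge)→4100, (C,hash)→5600, (C,nl_idx)→16000, (D,nl_idx)→17400 …(+2); best=2000 via (D,hash)
  {DE}: card=240; try (D,nl_idx)→720, (E,hash)→920, (D,merge)→1280, (E,merge)→1320, (D,hash)→1520, (D,nl)→6060 …(+1); best=720 via (D,nl_idx)
  {ABC}: card=4800; try (C,hash)→9400, (A,hash)→9400, (C,merge)→10600, (C,nl_idx)→12000, (A,merge)→36800, (C,nl)→123600 …(+1); best=9400 via (C,hash)
  {BCD}: card=120000; try (D,hash)→7600, (B,hash)→20200, (D,merge)→35800, (D,nl_idx)→140600, (B,merge)→228800, (D,nl)→243800 …(+1); best=7600 via (D,hash)
  {CDE}: card=36000; try (C,merge)→5880, (C,hash)→6360, (E,hash)→17720, (C,nl_idx)→38880, (C,nl)→72720, (E,merge)→227420 …(+1); best=5880 via (C,merge)
  {ABCD}: card=240000; try (D,hash)→15600, (D,merge)→77400, (A,hash)→130800, (D,nl_idx)→283000, (D,nl)→489400, (A,merge)→2169400 …(+1); best=15600 via (D,hash)
  {BCDE}: card=288000; try (B,hash)→45080, (E,hash)→128320, (B,merge)→619680, (E,merge)→2168020, (B,nl)→7205880, (E,nl)→7207600; best=45080 via (B,hash)
  {ABCDE}: card=576000; try (E,hash)→256320, (A,hash)→336280, (E,merge)→4576020, (A,merge)→5806880, (E,nl)→14415600, (A,nl)→57645080; best=256320 via (E,hash)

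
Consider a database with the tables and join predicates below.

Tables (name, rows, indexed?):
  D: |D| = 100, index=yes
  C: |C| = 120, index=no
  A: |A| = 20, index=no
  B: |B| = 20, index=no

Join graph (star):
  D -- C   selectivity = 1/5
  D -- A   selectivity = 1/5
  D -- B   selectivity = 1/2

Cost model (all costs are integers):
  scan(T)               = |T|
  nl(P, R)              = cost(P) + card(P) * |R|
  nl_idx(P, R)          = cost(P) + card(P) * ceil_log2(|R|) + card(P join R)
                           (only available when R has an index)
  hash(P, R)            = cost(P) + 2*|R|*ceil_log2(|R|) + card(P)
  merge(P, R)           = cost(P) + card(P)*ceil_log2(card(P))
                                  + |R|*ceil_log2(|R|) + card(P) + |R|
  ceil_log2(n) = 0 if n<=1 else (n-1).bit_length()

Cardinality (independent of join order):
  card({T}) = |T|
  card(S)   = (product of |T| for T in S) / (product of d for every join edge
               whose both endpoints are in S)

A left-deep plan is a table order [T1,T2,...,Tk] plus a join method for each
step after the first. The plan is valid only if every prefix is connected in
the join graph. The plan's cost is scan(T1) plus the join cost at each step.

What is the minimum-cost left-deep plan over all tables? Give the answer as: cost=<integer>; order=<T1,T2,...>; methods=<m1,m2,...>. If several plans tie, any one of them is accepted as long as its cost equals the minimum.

Selinger DP (subsets sized 1..n):
  {D}: scan cost=100, card=100
  {C}: scan cost=120, card=120
  {A}: scan cost=20, card=20
  {B}: scan cost=20, card=20
  {CD}: card=2400; try (D,hash)→1640, (C,merge)→1860, (D,merge)→1880, (C,hash)→1880, (D,nl_idx)→3360, (C,nl)→12100 …(+1); best=1640 via (D,hash)
  {AD}: card=400; try (A,hash)→400, (D,nl_idx)→560, (D,merge)→940, (A,merge)→1020, (D,hash)→1440, (D,nl)→2020 …(+1); best=400 via (A,hash)
  {BD}: card=1000; try (B,hash)→400, (D,merge)→940, (B,merge)→1020, (D,nl_idx)→1160, (D,hash)→1440, (D,nl)→2020 …(+1); best=400 via (B,hash)
  {ACD}: card=9600; try (C,hash)→2480, (A,hash)→4240, (C,merge)→5360, (A,merge)→32960, (C,nl)→48400, (A,nl)→49640; best=2480 via (C,hash)
  {BCD}: card=24000; try (C,hash)→3080, (B,hash)→4240, (C,merge)→12360, (B,merge)→32960, (B,nl)→49640, (C,nl)→120400; best=3080 via (C,hash)
  {ABD}: card=4000; try (B,hash)→1000, (A,hash)→1600, (B,merge)→4520, (B,nl)→8400, (A,merge)→11520, (A,nl)→20400; best=1000 via (B,hash)
  {ABCD}: card=96000; try (C,hash)→6680, (B,hash)→12280, (A,hash)→27280, (C,merge)→53960, (B,merge)→146600, (B,nl)→194480 …(+3); best=6680 via (C,hash)

cost=6680; order=D,A,B,C; methods=hash,hash,hash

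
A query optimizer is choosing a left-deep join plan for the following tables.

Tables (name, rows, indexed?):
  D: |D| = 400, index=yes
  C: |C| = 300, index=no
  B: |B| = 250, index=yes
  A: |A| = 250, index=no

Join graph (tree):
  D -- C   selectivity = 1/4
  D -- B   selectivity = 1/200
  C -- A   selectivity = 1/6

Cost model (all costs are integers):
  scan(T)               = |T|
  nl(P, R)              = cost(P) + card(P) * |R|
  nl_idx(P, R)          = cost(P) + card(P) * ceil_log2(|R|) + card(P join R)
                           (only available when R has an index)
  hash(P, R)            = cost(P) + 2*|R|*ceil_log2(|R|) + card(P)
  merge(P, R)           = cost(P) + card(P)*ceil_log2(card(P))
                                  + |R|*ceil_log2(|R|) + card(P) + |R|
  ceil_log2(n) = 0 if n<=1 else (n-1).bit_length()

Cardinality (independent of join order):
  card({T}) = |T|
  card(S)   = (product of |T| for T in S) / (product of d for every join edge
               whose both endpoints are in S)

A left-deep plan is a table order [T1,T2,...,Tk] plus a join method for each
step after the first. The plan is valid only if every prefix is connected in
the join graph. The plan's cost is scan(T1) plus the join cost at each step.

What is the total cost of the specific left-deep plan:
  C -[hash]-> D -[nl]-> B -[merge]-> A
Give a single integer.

8147550

step 1: scan C: cost=300, card=300
step 2: join D via hash
    card(P join D) = 300*400/(4) = 30000
    cost = 300 + 2*400*9 + 300 = 7800
step 3: join B via nl
    card(P join B) = 30000*250/(200) = 37500
    cost = 7800 + 30000*250 = 7507800
step 4: join A via merge
    card(P join A) = 37500*250/(6) = 1562500
    cost = 7507800 + 37500*16 + 250*8 + 37500 + 250 = 8147550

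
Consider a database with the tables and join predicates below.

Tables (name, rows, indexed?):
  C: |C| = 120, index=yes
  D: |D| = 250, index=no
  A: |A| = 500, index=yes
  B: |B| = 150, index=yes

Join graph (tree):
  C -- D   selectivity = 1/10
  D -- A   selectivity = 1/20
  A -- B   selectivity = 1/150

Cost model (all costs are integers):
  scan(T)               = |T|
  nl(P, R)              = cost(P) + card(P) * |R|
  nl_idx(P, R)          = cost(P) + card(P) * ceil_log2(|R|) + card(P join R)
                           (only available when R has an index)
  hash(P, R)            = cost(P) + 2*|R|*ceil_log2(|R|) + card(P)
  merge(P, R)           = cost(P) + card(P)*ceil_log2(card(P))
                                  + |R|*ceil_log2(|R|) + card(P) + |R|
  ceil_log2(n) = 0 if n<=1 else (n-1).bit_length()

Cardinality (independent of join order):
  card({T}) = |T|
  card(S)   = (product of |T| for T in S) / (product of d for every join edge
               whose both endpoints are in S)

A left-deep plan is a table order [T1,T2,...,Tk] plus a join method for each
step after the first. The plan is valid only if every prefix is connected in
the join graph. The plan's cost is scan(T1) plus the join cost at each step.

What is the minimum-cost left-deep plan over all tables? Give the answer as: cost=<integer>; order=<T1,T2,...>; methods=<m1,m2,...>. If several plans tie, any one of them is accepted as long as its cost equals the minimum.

Selinger DP (subsets sized 1..n):
  {C}: scan cost=120, card=120
  {D}: scan cost=250, card=250
  {A}: scan cost=500, card=500
  {B}: scan cost=150, card=150
  {CD}: card=3000; try (C,hash)→2180, (D,merge)→3330, (C,merge)→3460, (D,hash)→4240, (C,nl_idx)→5000, (D,nl)→30120 …(+1); best=2180 via (C,hash)
  {AD}: card=6250; try (D,hash)→5000, (A,merge)→7500, (D,merge)→7750, (A,nl_idx)→8750, (A,hash)→9500, (A,nl)→125250 …(+1); best=5000 via (D,hash)
  {AB}: card=500; try (A,nl_idx)→2000, (B,hash)→3400, (B,nl_idx)→5000, (A,merge)→6500, (B,merge)→6850, (A,hash)→9300 …(+2); best=2000 via (A,nl_idx)
  {ACD}: card=75000; try (C,hash)→12930, (A,hash)→14180, (A,merge)→46180, (C,merge)→93460, (A,nl_idx)→104180, (C,nl_idx)→123750 …(+2); best=12930 via (C,hash)
  {ABD}: card=6250; try (D,hash)→6500, (D,merge)→9250, (B,hash)→13650, (B,nl_idx)→61250, (B,merge)→93850, (D,nl)→127000 …(+1); best=6500 via (D,hash)
  {ABCD}: card=75000; try (C,hash)→14430, (B,hash)→90330, (C,merge)→94960, (C,nl_idx)→125250, (B,nl_idx)→687930, (C,nl)→756500 …(+2); best=14430 via (C,hash)

cost=14430; order=B,A,D,C; methods=nl_idx,hash,hash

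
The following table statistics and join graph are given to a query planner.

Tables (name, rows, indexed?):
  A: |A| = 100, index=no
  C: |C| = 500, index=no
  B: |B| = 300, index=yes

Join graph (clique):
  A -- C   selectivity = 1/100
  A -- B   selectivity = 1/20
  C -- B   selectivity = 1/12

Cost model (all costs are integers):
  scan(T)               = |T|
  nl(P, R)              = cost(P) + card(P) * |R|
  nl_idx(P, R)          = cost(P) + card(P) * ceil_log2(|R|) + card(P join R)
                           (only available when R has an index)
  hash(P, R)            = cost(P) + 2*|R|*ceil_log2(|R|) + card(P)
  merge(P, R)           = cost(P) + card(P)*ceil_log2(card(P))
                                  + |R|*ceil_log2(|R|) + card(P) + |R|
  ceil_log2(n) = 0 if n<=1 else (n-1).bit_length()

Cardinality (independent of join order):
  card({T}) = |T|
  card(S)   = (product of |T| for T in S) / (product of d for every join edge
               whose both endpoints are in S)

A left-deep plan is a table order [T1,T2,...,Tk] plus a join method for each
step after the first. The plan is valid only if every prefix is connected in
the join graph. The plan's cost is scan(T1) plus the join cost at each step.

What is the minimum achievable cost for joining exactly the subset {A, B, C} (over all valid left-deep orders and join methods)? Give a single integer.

7525

Selinger DP over subsets of {A,B,C}:
  {A}: scan cost=100, card=100
  {C}: scan cost=500, card=500
  {B}: scan cost=300, card=300
  {AC}: card=500; try (A,hash)→2400, (C,merge)→5900, (A,merge)→6300, (C,hash)→9200, (C,nl)→50100, (A,nl)→50500; best=2400 via (A,hash)
  {AB}: card=1500; try (A,hash)→2000, (B,nl_idx)→2500, (B,merge)→3900, (A,merge)→4100, (B,hash)→5600, (B,nl)→30100 …(+1); best=2000 via (A,hash)
  {BC}: card=12500; try (B,hash)→6400, (C,merge)→8300, (B,merge)→8500, (C,hash)→9600, (B,nl_idx)→17500, (C,nl)→150300 …(+1); best=6400 via (B,hash)
  {ABC}: card=625; try (B,nl_idx)→7525, (B,hash)→8300, (B,merge)→10400, (C,hash)→12500, (A,hash)→20300, (C,merge)→25000 …(+4); best=7525 via (B,nl_idx)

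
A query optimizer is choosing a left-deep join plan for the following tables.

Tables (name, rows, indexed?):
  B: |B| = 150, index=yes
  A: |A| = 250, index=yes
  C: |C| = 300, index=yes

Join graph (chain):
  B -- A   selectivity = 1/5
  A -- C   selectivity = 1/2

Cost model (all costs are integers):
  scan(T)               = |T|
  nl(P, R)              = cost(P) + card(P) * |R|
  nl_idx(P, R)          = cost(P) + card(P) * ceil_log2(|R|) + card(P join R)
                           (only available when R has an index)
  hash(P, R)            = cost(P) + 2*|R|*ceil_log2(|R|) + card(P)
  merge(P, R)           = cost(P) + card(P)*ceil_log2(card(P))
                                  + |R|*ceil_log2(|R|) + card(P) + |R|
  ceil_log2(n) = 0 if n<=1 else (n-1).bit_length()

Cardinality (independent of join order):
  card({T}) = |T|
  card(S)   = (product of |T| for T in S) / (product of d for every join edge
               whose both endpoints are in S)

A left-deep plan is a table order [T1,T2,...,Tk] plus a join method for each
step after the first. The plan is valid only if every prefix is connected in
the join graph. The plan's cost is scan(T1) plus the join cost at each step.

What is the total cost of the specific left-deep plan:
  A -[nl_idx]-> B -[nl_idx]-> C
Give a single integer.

1202250

step 1: scan A: cost=250, card=250
step 2: join B via nl_idx
    card(P join B) = 250*150/(5) = 7500
    cost = 250 + 250*8 + 7500 = 9750
step 3: join C via nl_idx
    card(P join C) = 7500*300/(2) = 1125000
    cost = 9750 + 7500*9 + 1125000 = 1202250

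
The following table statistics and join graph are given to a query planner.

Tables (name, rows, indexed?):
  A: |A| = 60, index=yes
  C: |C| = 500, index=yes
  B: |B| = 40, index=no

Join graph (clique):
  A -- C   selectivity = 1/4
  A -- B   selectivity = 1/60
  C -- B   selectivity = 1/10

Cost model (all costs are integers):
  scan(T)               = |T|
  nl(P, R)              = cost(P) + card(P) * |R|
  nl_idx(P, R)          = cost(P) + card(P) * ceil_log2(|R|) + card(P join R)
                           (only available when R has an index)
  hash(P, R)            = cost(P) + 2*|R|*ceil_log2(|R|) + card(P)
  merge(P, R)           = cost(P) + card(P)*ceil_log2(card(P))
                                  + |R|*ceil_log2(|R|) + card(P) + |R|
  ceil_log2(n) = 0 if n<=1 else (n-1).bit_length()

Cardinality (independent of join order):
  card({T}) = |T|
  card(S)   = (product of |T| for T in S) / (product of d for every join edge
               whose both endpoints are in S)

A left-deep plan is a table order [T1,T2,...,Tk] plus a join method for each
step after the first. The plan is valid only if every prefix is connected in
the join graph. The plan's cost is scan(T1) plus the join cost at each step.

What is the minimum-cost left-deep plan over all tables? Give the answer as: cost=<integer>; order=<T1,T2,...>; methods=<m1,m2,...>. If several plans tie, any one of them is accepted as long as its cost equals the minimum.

Selinger DP (subsets sized 1..n):
  {A}: scan cost=60, card=60
  {C}: scan cost=500, card=500
  {B}: scan cost=40, card=40
  {AC}: card=7500; try (A,hash)→1720, (C,merge)→5480, (A,merge)→5920, (C,nl_idx)→8100, (C,hash)→9120, (A,nl_idx)→11000 …(+2); best=1720 via (A,hash)
  {AB}: card=40; try (A,nl_idx)→320, (B,hash)→600, (A,merge)→740, (B,merge)→760, (A,hash)→800, (A,nl)→2440 …(+1); best=320 via (A,nl_idx)
  {BC}: card=2000; try (B,hash)→1480, (C,nl_idx)→2400, (C,merge)→5320, (B,merge)→5780, (C,hash)→9080, (C,nl)→20040 …(+1); best=1480 via (B,hash)
  {ABC}: card=500; try (C,nl_idx)→1180, (A,hash)→4200, (C,merge)→5600, (C,hash)→9360, (B,hash)→9700, (A,nl_idx)→13980 …(+5); best=1180 via (C,nl_idx)

cost=1180; order=B,A,C; methods=nl_idx,nl_idx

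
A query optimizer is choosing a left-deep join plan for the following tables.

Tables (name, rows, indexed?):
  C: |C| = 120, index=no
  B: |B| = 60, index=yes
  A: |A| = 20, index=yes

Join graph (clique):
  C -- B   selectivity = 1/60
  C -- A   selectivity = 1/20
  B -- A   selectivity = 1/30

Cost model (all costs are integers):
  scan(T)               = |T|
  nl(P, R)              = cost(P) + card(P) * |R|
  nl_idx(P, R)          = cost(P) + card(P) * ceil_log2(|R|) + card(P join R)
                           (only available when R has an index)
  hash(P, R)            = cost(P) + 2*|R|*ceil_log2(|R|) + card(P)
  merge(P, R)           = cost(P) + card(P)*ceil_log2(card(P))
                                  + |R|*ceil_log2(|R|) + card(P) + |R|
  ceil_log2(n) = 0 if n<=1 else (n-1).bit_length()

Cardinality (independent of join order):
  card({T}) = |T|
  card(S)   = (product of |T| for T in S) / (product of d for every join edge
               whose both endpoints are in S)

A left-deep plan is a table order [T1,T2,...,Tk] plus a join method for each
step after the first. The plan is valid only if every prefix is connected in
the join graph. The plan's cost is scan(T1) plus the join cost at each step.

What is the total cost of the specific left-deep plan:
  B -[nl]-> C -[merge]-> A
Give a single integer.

8340

step 1: scan B: cost=60, card=60
step 2: join C via nl
    card(P join C) = 60*120/(60) = 120
    cost = 60 + 60*120 = 7260
step 3: join A via merge
    card(P join A) = 120*20/(20*30) = 4
    cost = 7260 + 120*7 + 20*5 + 120 + 20 = 8340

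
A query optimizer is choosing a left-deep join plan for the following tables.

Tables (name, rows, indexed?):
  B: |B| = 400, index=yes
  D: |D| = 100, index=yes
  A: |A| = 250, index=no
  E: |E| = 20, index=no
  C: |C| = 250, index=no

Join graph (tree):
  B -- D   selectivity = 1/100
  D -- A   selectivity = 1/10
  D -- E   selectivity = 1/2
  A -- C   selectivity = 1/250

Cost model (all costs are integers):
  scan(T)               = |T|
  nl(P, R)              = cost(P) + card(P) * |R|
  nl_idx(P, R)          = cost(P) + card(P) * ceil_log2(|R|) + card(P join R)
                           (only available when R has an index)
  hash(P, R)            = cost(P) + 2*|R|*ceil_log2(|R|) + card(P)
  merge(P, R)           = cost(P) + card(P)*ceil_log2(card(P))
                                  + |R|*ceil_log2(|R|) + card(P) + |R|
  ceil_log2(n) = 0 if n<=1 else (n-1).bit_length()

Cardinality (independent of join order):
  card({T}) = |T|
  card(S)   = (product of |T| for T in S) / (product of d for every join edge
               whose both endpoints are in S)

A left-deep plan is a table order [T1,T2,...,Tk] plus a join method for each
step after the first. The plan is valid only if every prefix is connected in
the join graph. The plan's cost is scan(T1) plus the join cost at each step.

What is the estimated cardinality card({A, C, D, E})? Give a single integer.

Tables in S: A(250), C(250), D(100), E(20)
Edges inside S: D-A(d=10), D-E(d=2), A-C(d=250)
numerator = 250 * 250 * 100 * 20 = 125000000
denominator = 10 * 2 * 250 = 5000
card(S) = 125000000 / 5000 = 25000

25000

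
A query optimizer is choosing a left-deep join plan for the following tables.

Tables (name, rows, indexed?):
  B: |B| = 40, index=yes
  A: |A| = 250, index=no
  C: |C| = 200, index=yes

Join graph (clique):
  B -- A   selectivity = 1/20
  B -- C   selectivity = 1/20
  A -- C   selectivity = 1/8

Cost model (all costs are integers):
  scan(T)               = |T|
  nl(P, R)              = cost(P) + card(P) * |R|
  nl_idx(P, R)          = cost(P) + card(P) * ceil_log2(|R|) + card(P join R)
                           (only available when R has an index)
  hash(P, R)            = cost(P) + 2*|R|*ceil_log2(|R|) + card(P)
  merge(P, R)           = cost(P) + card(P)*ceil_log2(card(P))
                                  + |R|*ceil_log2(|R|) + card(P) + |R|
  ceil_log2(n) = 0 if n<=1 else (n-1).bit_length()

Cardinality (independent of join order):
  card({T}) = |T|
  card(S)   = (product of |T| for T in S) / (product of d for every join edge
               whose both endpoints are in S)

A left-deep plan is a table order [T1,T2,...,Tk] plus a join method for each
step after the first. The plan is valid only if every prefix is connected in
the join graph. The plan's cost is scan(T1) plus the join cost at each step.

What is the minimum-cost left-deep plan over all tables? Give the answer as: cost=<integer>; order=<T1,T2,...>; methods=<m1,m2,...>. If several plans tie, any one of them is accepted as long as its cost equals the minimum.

Selinger DP (subsets sized 1..n):
  {B}: scan cost=40, card=40
  {A}: scan cost=250, card=250
  {C}: scan cost=200, card=200
  {AB}: card=500; try (B,hash)→980, (B,nl_idx)→2250, (A,merge)→2570, (B,merge)→2780, (A,hash)→4080, (A,nl)→10040 …(+1); best=980 via (B,hash)
  {BC}: card=400; try (C,nl_idx)→760, (B,hash)→880, (B,nl_idx)→1800, (C,merge)→2120, (B,merge)→2280, (C,hash)→3280 …(+2); best=760 via (C,nl_idx)
  {AC}: card=6250; try (C,hash)→3700, (A,merge)→4250, (C,merge)→4300, (A,hash)→4400, (C,nl_idx)→8500, (A,nl)→50200 …(+1); best=3700 via (C,hash)
  {ABC}: card=625; try (C,hash)→4680, (A,hash)→5160, (C,nl_idx)→5605, (A,merge)→7010, (C,merge)→7780, (B,hash)→10430 …(+5); best=4680 via (C,hash)

cost=4680; order=A,B,C; methods=hash,hash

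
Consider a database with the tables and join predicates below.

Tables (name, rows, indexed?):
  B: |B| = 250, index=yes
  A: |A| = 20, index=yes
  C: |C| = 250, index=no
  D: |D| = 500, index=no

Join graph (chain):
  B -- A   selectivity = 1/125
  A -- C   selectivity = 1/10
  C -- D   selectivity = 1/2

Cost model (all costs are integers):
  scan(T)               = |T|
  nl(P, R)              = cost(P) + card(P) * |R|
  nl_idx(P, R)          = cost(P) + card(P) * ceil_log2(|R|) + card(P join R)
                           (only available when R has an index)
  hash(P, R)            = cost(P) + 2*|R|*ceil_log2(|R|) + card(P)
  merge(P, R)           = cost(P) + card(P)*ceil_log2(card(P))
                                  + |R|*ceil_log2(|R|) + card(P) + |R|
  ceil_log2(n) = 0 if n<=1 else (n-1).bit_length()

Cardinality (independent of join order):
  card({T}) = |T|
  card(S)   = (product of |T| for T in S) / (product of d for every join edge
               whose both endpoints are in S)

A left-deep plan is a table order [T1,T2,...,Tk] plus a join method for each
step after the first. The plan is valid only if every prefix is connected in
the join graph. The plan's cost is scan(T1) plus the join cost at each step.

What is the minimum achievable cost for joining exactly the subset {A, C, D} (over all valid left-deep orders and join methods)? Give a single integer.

10200

Selinger DP over subsets of {A,C,D}:
  {A}: scan cost=20, card=20
  {C}: scan cost=250, card=250
  {D}: scan cost=500, card=500
  {AC}: card=500; try (A,hash)→700, (A,nl_idx)→2000, (C,merge)→2390, (A,merge)→2620, (C,hash)→4040, (C,nl)→5020 …(+1); best=700 via (A,hash)
  {CD}: card=62500; try (C,hash)→5000, (D,merge)→7500, (C,merge)→7750, (D,hash)→9500, (D,nl)→125250, (C,nl)→125500; best=5000 via (C,hash)
  {ACD}: card=125000; try (D,hash)→10200, (D,merge)→10700, (A,hash)→67700, (D,nl)→250700, (A,nl_idx)→442500, (A,merge)→1067620 …(+1); best=10200 via (D,hash)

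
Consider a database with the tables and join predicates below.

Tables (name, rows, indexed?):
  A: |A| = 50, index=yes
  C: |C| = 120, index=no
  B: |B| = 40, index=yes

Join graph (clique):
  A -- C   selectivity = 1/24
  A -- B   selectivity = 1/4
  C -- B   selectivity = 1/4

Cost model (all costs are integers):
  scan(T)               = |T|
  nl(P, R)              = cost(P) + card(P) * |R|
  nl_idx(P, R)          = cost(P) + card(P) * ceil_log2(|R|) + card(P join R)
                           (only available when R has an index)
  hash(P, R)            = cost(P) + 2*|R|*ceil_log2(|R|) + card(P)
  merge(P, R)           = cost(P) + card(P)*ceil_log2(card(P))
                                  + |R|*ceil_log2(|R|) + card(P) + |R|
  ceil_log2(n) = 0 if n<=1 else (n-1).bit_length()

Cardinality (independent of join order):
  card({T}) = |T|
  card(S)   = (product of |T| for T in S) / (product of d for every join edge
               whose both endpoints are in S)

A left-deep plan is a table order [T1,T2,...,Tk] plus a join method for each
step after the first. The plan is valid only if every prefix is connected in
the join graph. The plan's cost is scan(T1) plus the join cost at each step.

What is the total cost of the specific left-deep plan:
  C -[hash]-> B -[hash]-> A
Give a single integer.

2520

step 1: scan C: cost=120, card=120
step 2: join B via hash
    card(P join B) = 120*40/(4) = 1200
    cost = 120 + 2*40*6 + 120 = 720
step 3: join A via hash
    card(P join A) = 1200*50/(24*4) = 625
    cost = 720 + 2*50*6 + 1200 = 2520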